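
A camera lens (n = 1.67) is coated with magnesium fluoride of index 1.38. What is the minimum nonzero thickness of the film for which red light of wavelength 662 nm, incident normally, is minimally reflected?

120 nm

Ray reflecting at the top interface goes from n = 1.0 toward n = 1.38: a half-wave phase shift.
Bottom surface (1.38 → 1.67): reflection off a higher-index medium gives a half-wave phase shift.
The two reflections carry the same phase change, so no net offset.
With no net inversion, destructive interference in reflection requires 2 n t = (m + ½) λ.
Minimum at m = 0: t = λ / (4 n) = 662 / (4 × 1.38) = 120 nm.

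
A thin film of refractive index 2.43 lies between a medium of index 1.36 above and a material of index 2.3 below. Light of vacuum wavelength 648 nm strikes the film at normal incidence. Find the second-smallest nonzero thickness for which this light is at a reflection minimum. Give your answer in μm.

Top surface (1.36 → 2.43): reflection off a higher-index medium gives a half-wave phase shift.
At the lower boundary (n = 2.43 to n = 2.3) the reflected ray undergoes no phase shift.
The two reflections differ by half a wavelength.
With one net inversion, destructive interference in reflection requires 2 n t = m λ.
The second-smallest nonzero thickness corresponds to m = 2: t = m λ / (2 n) = 2.00 × 648 / (2 × 2.43) = 267 nm.

0.267 μm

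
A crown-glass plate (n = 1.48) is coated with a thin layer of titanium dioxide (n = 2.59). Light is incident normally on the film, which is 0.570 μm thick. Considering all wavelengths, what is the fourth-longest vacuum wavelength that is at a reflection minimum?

738 nm

Ray reflecting at the top interface goes from n = 1.0 toward n = 2.59: a half-wave phase shift.
Ray reflecting at the bottom interface goes from n = 2.59 toward n = 1.48: no phase shift.
The two reflections differ by half a wavelength.
With one net inversion, destructive interference in reflection requires 2 n t = m λ.
λ = 2 n t / m. The fourth-longest wavelength is m = 4: λ = 2 × 2.59 × 570 / 4.00 = 738 nm.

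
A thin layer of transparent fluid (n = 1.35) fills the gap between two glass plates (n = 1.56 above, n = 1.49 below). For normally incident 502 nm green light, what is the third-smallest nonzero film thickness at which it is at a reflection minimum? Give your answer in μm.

0.558 μm

At the upper boundary (n = 1.56 to n = 1.35) the reflected ray undergoes no phase shift.
At the lower boundary (n = 1.35 to n = 1.49) the reflected ray undergoes a half-wave phase shift.
Net: one phase inversion between the two reflected rays.
With one net inversion, destructive interference in reflection requires 2 n t = m λ.
The third-smallest nonzero thickness corresponds to m = 3: t = m λ / (2 n) = 3.00 × 502 / (2 × 1.35) = 558 nm.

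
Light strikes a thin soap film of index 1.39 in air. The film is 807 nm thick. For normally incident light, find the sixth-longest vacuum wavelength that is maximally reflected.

408 nm

Ray reflecting at the top interface goes from n = 1.0 toward n = 1.39: a half-wave phase shift.
At the lower boundary (n = 1.39 to n = 1.0) the reflected ray undergoes no phase shift.
Exactly one π shift → a net half-wave offset.
So the condition for constructive reflection is 2 n t = (m + ½) λ.
λ = 2 n t / (m + ½). The sixth-longest wavelength is m = 5: λ = 2 × 1.39 × 807 / 5.50 = 408 nm.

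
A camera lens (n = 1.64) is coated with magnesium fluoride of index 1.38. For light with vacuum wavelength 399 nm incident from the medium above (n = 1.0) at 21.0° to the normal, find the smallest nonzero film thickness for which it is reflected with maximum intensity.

150 nm

At the upper boundary (n = 1.0 to n = 1.38) the reflected ray undergoes a half-wave phase shift.
At the lower boundary (n = 1.38 to n = 1.64) the reflected ray undergoes a half-wave phase shift.
The two reflections carry the same phase change, so no net offset.
For maximum reflection here: 2 n t cos θ_r = m λ.
Snell's law: 1.0 sin 21.0° = 1.38 sin θ_r → sin θ_r = 0.260, cos θ_r = 0.966.
Minimum nonzero at m = 1: t = λ / (2 n cos θ_r) = 399 / (2 × 1.38 × 0.966) = 150 nm.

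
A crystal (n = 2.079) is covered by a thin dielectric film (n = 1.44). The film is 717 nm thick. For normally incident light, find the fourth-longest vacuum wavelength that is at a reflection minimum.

Ray reflecting at the top interface goes from n = 1.0 toward n = 1.44: a half-wave phase shift.
Ray reflecting at the bottom interface goes from n = 1.44 toward n = 2.079: a half-wave phase shift.
Net: no relative phase inversion (both shifts match).
With no net inversion, destructive interference in reflection requires 2 n t = (m + ½) λ.
λ = 2 n t / (m + ½). The fourth-longest wavelength is m = 3: λ = 2 × 1.44 × 717 / 3.50 = 590 nm.

590 nm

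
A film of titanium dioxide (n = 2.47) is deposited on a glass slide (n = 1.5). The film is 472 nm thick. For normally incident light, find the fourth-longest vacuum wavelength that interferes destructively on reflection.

Top surface (1.0 → 2.47): reflection off a higher-index medium gives a half-wave phase shift.
At the lower boundary (n = 2.47 to n = 1.5) the reflected ray undergoes no phase shift.
Exactly one π shift → a net half-wave offset.
For dark reflection here: 2 n t = m λ.
λ = 2 n t / m. The fourth-longest wavelength is m = 4: λ = 2 × 2.47 × 472 / 4.00 = 583 nm.

583 nm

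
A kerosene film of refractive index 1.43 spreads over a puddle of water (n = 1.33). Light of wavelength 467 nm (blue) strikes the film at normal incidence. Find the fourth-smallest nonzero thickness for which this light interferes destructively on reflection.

653 nm

Top surface (1.0 → 1.43): reflection off a higher-index medium gives a half-wave phase shift.
Bottom surface (1.43 → 1.33): reflection off a lower-index medium gives no phase shift.
Exactly one π shift → a net half-wave offset.
So the condition for destructive reflection is 2 n t = m λ.
The fourth-smallest nonzero thickness corresponds to m = 4: t = m λ / (2 n) = 4.00 × 467 / (2 × 1.43) = 653 nm.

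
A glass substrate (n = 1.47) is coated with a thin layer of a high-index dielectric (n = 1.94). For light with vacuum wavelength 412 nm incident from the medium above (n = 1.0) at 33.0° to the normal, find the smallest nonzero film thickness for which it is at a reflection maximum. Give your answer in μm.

0.0553 μm

At the upper boundary (n = 1.0 to n = 1.94) the reflected ray undergoes a half-wave phase shift.
Bottom surface (1.94 → 1.47): reflection off a lower-index medium gives no phase shift.
The two reflections differ by half a wavelength.
So the condition for constructive reflection is 2 n t cos θ_r = (m + ½) λ.
Snell's law: 1.0 sin 33.0° = 1.94 sin θ_r → sin θ_r = 0.281, cos θ_r = 0.960.
Minimum at m = 0: t = λ / (4 n cos θ_r) = 412 / (4 × 1.94 × 0.960) = 55.3 nm.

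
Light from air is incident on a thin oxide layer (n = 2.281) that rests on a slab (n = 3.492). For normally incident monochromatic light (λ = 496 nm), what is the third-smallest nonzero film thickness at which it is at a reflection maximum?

326 nm

Ray reflecting at the top interface goes from n = 1.0 toward n = 2.281: a half-wave phase shift.
Ray reflecting at the bottom interface goes from n = 2.281 toward n = 3.492: a half-wave phase shift.
Net: no relative phase inversion (both shifts match).
For bright reflection here: 2 n t = m λ.
The third-smallest nonzero thickness corresponds to m = 3: t = m λ / (2 n) = 3.00 × 496 / (2 × 2.281) = 326 nm.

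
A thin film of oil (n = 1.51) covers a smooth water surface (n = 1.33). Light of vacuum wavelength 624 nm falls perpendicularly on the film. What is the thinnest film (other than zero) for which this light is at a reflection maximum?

103 nm

At the upper boundary (n = 1.0 to n = 1.51) the reflected ray undergoes a half-wave phase shift.
Ray reflecting at the bottom interface goes from n = 1.51 toward n = 1.33: no phase shift.
The two reflections differ by half a wavelength.
With one net inversion, constructive interference in reflection requires 2 n t = (m + ½) λ.
Minimum at m = 0: t = λ / (4 n) = 624 / (4 × 1.51) = 103 nm.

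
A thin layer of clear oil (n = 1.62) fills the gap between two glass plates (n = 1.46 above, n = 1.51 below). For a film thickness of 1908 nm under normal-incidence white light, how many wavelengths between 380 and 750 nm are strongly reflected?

8

Ray reflecting at the top interface goes from n = 1.46 toward n = 1.62: a half-wave phase shift.
Bottom surface (1.62 → 1.51): reflection off a lower-index medium gives no phase shift.
Net: one phase inversion between the two reflected rays.
So the condition for constructive reflection is 2 n t = (m + ½) λ.
λ = 2 n t / (m + ½) = 6182 / (m + ½) nm.
m=7: 824 nm (IR); m=8: 727 nm (visible); m=9: 651 nm (visible); m=10: 589 nm (visible); m=11: 538 nm (visible); m=12: 495 nm (visible); m=13: 458 nm (visible); m=14: 426 nm (visible); m=15: 399 nm (visible); m=16: 375 nm (UV).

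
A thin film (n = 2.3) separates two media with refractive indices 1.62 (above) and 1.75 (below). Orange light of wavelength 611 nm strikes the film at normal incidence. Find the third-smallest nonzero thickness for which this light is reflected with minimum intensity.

398 nm

Ray reflecting at the top interface goes from n = 1.62 toward n = 2.3: a half-wave phase shift.
Ray reflecting at the bottom interface goes from n = 2.3 toward n = 1.75: no phase shift.
Exactly one π shift → a net half-wave offset.
So the condition for destructive reflection is 2 n t = m λ.
The third-smallest nonzero thickness corresponds to m = 3: t = m λ / (2 n) = 3.00 × 611 / (2 × 2.3) = 398 nm.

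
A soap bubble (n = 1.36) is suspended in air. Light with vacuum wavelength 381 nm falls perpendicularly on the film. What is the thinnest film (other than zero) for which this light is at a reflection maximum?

70.0 nm

Top surface (1.0 → 1.36): reflection off a higher-index medium gives a half-wave phase shift.
Bottom surface (1.36 → 1.0): reflection off a lower-index medium gives no phase shift.
The two reflections differ by half a wavelength.
For maximum reflection here: 2 n t = (m + ½) λ.
Minimum at m = 0: t = λ / (4 n) = 381 / (4 × 1.36) = 70.0 nm.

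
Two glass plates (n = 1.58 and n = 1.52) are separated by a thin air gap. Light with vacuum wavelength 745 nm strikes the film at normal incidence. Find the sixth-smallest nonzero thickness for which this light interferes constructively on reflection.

At the upper boundary (n = 1.58 to n = 1.0) the reflected ray undergoes no phase shift.
At the lower boundary (n = 1.0 to n = 1.52) the reflected ray undergoes a half-wave phase shift.
Exactly one π shift → a net half-wave offset.
For bright reflection here: 2 n t = (m + ½) λ.
The sixth-smallest nonzero thickness corresponds to m = 5: t = (m + ½) λ / (2 n) = 5.50 × 745 / (2 × 1.0) = 2049 nm.

2049 nm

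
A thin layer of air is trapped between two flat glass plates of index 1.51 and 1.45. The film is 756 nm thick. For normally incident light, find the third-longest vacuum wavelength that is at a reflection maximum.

605 nm

At the upper boundary (n = 1.51 to n = 1.0) the reflected ray undergoes no phase shift.
At the lower boundary (n = 1.0 to n = 1.45) the reflected ray undergoes a half-wave phase shift.
The two reflections differ by half a wavelength.
So the condition for constructive reflection is 2 n t = (m + ½) λ.
λ = 2 n t / (m + ½). The third-longest wavelength is m = 2: λ = 2 × 1.0 × 756 / 2.50 = 605 nm.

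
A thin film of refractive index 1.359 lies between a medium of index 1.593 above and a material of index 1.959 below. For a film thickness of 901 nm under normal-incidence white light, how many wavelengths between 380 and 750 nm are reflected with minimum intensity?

3

Top surface (1.593 → 1.359): reflection off a lower-index medium gives no phase shift.
At the lower boundary (n = 1.359 to n = 1.959) the reflected ray undergoes a half-wave phase shift.
The two reflections differ by half a wavelength.
So the condition for destructive reflection is 2 n t = m λ.
λ = 2 n t / m = 2449 / m nm.
m=3: 816 nm (IR); m=4: 612 nm (visible); m=5: 490 nm (visible); m=6: 408 nm (visible); m=7: 350 nm (UV).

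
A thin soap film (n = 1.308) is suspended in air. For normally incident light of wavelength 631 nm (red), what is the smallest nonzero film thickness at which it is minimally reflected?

241 nm

Top surface (1.0 → 1.308): reflection off a higher-index medium gives a half-wave phase shift.
At the lower boundary (n = 1.308 to n = 1.0) the reflected ray undergoes no phase shift.
The two reflections differ by half a wavelength.
With one net inversion, destructive interference in reflection requires 2 n t = m λ.
The smallest nonzero thickness corresponds to m = 1: t = m λ / (2 n) = 1.00 × 631 / (2 × 1.308) = 241 nm.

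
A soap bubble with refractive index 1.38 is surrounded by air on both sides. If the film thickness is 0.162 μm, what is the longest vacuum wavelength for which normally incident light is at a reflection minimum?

447 nm

Top surface (1.0 → 1.38): reflection off a higher-index medium gives a half-wave phase shift.
At the lower boundary (n = 1.38 to n = 1.0) the reflected ray undergoes no phase shift.
Net: one phase inversion between the two reflected rays.
With one net inversion, destructive interference in reflection requires 2 n t = m λ.
λ = 2 n t / m. The longest wavelength is m = 1: λ = 2 × 1.38 × 162 / 1.00 = 447 nm.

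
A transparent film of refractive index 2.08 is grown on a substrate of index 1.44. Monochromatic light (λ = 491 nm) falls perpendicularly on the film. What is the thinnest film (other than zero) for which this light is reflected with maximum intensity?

Top surface (1.0 → 2.08): reflection off a higher-index medium gives a half-wave phase shift.
At the lower boundary (n = 2.08 to n = 1.44) the reflected ray undergoes no phase shift.
The two reflections differ by half a wavelength.
For maximum reflection here: 2 n t = (m + ½) λ.
Minimum at m = 0: t = λ / (4 n) = 491 / (4 × 2.08) = 59.0 nm.

59.0 nm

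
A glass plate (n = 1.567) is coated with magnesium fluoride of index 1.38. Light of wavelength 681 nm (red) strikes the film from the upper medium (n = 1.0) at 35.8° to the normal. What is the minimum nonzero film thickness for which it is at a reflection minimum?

136 nm

At the upper boundary (n = 1.0 to n = 1.38) the reflected ray undergoes a half-wave phase shift.
Bottom surface (1.38 → 1.567): reflection off a higher-index medium gives a half-wave phase shift.
Net: no relative phase inversion (both shifts match).
For weak reflection here: 2 n t cos θ_r = (m + ½) λ.
Snell's law: 1.0 sin 35.8° = 1.38 sin θ_r → sin θ_r = 0.424, cos θ_r = 0.906.
Minimum at m = 0: t = λ / (4 n cos θ_r) = 681 / (4 × 1.38 × 0.906) = 136 nm.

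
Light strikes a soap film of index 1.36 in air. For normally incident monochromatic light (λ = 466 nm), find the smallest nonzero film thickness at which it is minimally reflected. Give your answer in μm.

0.171 μm

Ray reflecting at the top interface goes from n = 1.0 toward n = 1.36: a half-wave phase shift.
Bottom surface (1.36 → 1.0): reflection off a lower-index medium gives no phase shift.
Net: one phase inversion between the two reflected rays.
For dark reflection here: 2 n t = m λ.
Minimum nonzero at m = 1: t = λ / (2 n) = 466 / (2 × 1.36) = 171 nm.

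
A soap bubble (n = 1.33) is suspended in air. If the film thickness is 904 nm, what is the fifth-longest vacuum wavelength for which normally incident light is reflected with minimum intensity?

At the upper boundary (n = 1.0 to n = 1.33) the reflected ray undergoes a half-wave phase shift.
Bottom surface (1.33 → 1.0): reflection off a lower-index medium gives no phase shift.
Exactly one π shift → a net half-wave offset.
With one net inversion, destructive interference in reflection requires 2 n t = m λ.
λ = 2 n t / m. The fifth-longest wavelength is m = 5: λ = 2 × 1.33 × 904 / 5.00 = 481 nm.

481 nm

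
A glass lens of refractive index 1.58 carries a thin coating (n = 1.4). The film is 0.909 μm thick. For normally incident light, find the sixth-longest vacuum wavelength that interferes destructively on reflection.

At the upper boundary (n = 1.0 to n = 1.4) the reflected ray undergoes a half-wave phase shift.
Ray reflecting at the bottom interface goes from n = 1.4 toward n = 1.58: a half-wave phase shift.
The two reflections carry the same phase change, so no net offset.
With no net inversion, destructive interference in reflection requires 2 n t = (m + ½) λ.
λ = 2 n t / (m + ½). The sixth-longest wavelength is m = 5: λ = 2 × 1.4 × 909 / 5.50 = 463 nm.

463 nm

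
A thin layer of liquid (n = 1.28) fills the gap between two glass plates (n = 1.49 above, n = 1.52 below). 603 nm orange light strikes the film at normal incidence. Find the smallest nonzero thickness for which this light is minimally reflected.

236 nm

Ray reflecting at the top interface goes from n = 1.49 toward n = 1.28: no phase shift.
Bottom surface (1.28 → 1.52): reflection off a higher-index medium gives a half-wave phase shift.
Exactly one π shift → a net half-wave offset.
So the condition for destructive reflection is 2 n t = m λ.
The smallest nonzero thickness corresponds to m = 1: t = m λ / (2 n) = 1.00 × 603 / (2 × 1.28) = 236 nm.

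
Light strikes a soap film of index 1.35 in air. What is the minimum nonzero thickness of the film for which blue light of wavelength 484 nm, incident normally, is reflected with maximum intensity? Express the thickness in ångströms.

896 Å

Top surface (1.0 → 1.35): reflection off a higher-index medium gives a half-wave phase shift.
Bottom surface (1.35 → 1.0): reflection off a lower-index medium gives no phase shift.
Exactly one π shift → a net half-wave offset.
With one net inversion, constructive interference in reflection requires 2 n t = (m + ½) λ.
Minimum at m = 0: t = λ / (4 n) = 484 / (4 × 1.35) = 89.6 nm.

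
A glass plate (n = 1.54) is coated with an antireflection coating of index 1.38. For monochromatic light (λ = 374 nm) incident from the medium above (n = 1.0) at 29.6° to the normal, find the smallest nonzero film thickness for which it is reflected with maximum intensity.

145 nm

Ray reflecting at the top interface goes from n = 1.0 toward n = 1.38: a half-wave phase shift.
Ray reflecting at the bottom interface goes from n = 1.38 toward n = 1.54: a half-wave phase shift.
Zero or two π shifts → no net half-wave offset.
So the condition for constructive reflection is 2 n t cos θ_r = m λ.
Snell's law: 1.0 sin 29.6° = 1.38 sin θ_r → sin θ_r = 0.358, cos θ_r = 0.934.
Minimum nonzero at m = 1: t = λ / (2 n cos θ_r) = 374 / (2 × 1.38 × 0.934) = 145 nm.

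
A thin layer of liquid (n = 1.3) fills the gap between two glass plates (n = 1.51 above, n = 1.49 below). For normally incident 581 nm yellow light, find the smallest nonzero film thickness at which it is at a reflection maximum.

112 nm

Top surface (1.51 → 1.3): reflection off a lower-index medium gives no phase shift.
At the lower boundary (n = 1.3 to n = 1.49) the reflected ray undergoes a half-wave phase shift.
Exactly one π shift → a net half-wave offset.
For maximum reflection here: 2 n t = (m + ½) λ.
Minimum at m = 0: t = λ / (4 n) = 581 / (4 × 1.3) = 112 nm.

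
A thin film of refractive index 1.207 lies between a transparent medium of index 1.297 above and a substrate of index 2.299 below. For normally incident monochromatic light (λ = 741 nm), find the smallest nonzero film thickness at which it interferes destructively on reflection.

307 nm

Top surface (1.297 → 1.207): reflection off a lower-index medium gives no phase shift.
At the lower boundary (n = 1.207 to n = 2.299) the reflected ray undergoes a half-wave phase shift.
Net: one phase inversion between the two reflected rays.
So the condition for destructive reflection is 2 n t = m λ.
Minimum nonzero at m = 1: t = λ / (2 n) = 741 / (2 × 1.207) = 307 nm.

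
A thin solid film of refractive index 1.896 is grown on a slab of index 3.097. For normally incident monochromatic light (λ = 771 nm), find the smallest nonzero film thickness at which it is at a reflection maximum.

Top surface (1.0 → 1.896): reflection off a higher-index medium gives a half-wave phase shift.
At the lower boundary (n = 1.896 to n = 3.097) the reflected ray undergoes a half-wave phase shift.
The two reflections carry the same phase change, so no net offset.
So the condition for constructive reflection is 2 n t = m λ.
Minimum nonzero at m = 1: t = λ / (2 n) = 771 / (2 × 1.896) = 203 nm.

203 nm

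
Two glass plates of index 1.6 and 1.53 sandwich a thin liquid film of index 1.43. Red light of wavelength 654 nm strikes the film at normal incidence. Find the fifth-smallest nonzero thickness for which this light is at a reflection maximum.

At the upper boundary (n = 1.6 to n = 1.43) the reflected ray undergoes no phase shift.
At the lower boundary (n = 1.43 to n = 1.53) the reflected ray undergoes a half-wave phase shift.
The two reflections differ by half a wavelength.
So the condition for constructive reflection is 2 n t = (m + ½) λ.
The fifth-smallest nonzero thickness corresponds to m = 4: t = (m + ½) λ / (2 n) = 4.50 × 654 / (2 × 1.43) = 1029 nm.

1029 nm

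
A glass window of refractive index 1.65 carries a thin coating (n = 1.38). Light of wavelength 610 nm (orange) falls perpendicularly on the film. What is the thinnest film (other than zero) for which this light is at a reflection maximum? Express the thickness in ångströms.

Top surface (1.0 → 1.38): reflection off a higher-index medium gives a half-wave phase shift.
Bottom surface (1.38 → 1.65): reflection off a higher-index medium gives a half-wave phase shift.
Zero or two π shifts → no net half-wave offset.
So the condition for constructive reflection is 2 n t = m λ.
Minimum nonzero at m = 1: t = λ / (2 n) = 610 / (2 × 1.38) = 221 nm.

2210 Å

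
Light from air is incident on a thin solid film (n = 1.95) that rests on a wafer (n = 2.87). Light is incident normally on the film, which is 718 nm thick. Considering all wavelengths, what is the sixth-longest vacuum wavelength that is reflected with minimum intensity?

Top surface (1.0 → 1.95): reflection off a higher-index medium gives a half-wave phase shift.
Ray reflecting at the bottom interface goes from n = 1.95 toward n = 2.87: a half-wave phase shift.
Zero or two π shifts → no net half-wave offset.
For dark reflection here: 2 n t = (m + ½) λ.
λ = 2 n t / (m + ½). The sixth-longest wavelength is m = 5: λ = 2 × 1.95 × 718 / 5.50 = 509 nm.

509 nm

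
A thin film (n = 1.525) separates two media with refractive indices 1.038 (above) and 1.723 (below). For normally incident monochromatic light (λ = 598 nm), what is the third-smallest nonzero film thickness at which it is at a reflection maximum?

At the upper boundary (n = 1.038 to n = 1.525) the reflected ray undergoes a half-wave phase shift.
At the lower boundary (n = 1.525 to n = 1.723) the reflected ray undergoes a half-wave phase shift.
Zero or two π shifts → no net half-wave offset.
So the condition for constructive reflection is 2 n t = m λ.
The third-smallest nonzero thickness corresponds to m = 3: t = m λ / (2 n) = 3.00 × 598 / (2 × 1.525) = 588 nm.

588 nm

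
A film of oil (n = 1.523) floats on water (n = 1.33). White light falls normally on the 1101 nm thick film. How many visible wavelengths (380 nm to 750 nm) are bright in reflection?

5

At the upper boundary (n = 1.0 to n = 1.523) the reflected ray undergoes a half-wave phase shift.
Bottom surface (1.523 → 1.33): reflection off a lower-index medium gives no phase shift.
The two reflections differ by half a wavelength.
So the condition for constructive reflection is 2 n t = (m + ½) λ.
λ = 2 n t / (m + ½) = 3354 / (m + ½) nm.
m=3: 958 nm (IR); m=4: 745 nm (visible); m=5: 610 nm (visible); m=6: 516 nm (visible); m=7: 447 nm (visible); m=8: 395 nm (visible); m=9: 353 nm (UV).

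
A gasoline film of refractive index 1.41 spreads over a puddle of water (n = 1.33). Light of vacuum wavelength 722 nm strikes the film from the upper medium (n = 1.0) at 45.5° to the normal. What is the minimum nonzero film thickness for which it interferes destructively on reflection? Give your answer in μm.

Ray reflecting at the top interface goes from n = 1.0 toward n = 1.41: a half-wave phase shift.
Bottom surface (1.41 → 1.33): reflection off a lower-index medium gives no phase shift.
The two reflections differ by half a wavelength.
So the condition for destructive reflection is 2 n t cos θ_r = m λ.
Snell's law: 1.0 sin 45.5° = 1.41 sin θ_r → sin θ_r = 0.506, cos θ_r = 0.863.
Minimum nonzero at m = 1: t = λ / (2 n cos θ_r) = 722 / (2 × 1.41 × 0.863) = 297 nm.

0.297 μm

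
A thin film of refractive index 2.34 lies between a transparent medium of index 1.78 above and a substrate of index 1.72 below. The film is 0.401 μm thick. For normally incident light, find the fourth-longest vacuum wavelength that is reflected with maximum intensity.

Ray reflecting at the top interface goes from n = 1.78 toward n = 2.34: a half-wave phase shift.
Bottom surface (2.34 → 1.72): reflection off a lower-index medium gives no phase shift.
The two reflections differ by half a wavelength.
For strong reflection here: 2 n t = (m + ½) λ.
λ = 2 n t / (m + ½). The fourth-longest wavelength is m = 3: λ = 2 × 2.34 × 401 / 3.50 = 536 nm.

536 nm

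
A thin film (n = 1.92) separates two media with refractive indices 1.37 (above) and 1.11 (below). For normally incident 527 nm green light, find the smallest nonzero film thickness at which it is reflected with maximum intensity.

68.6 nm

At the upper boundary (n = 1.37 to n = 1.92) the reflected ray undergoes a half-wave phase shift.
Bottom surface (1.92 → 1.11): reflection off a lower-index medium gives no phase shift.
Exactly one π shift → a net half-wave offset.
So the condition for constructive reflection is 2 n t = (m + ½) λ.
Minimum at m = 0: t = λ / (4 n) = 527 / (4 × 1.92) = 68.6 nm.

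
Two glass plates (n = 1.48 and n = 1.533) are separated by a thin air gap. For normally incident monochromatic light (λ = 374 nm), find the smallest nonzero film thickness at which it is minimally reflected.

187 nm

Top surface (1.48 → 1.0): reflection off a lower-index medium gives no phase shift.
At the lower boundary (n = 1.0 to n = 1.533) the reflected ray undergoes a half-wave phase shift.
Net: one phase inversion between the two reflected rays.
For dark reflection here: 2 n t = m λ.
Minimum nonzero at m = 1: t = λ / (2 n) = 374 / (2 × 1.0) = 187 nm.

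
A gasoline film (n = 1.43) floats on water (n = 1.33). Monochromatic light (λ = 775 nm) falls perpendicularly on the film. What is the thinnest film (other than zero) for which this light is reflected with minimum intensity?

271 nm

Ray reflecting at the top interface goes from n = 1.0 toward n = 1.43: a half-wave phase shift.
At the lower boundary (n = 1.43 to n = 1.33) the reflected ray undergoes no phase shift.
The two reflections differ by half a wavelength.
With one net inversion, destructive interference in reflection requires 2 n t = m λ.
Minimum nonzero at m = 1: t = λ / (2 n) = 775 / (2 × 1.43) = 271 nm.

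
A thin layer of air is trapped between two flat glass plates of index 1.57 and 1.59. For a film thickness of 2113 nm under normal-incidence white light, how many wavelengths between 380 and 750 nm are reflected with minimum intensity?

6

At the upper boundary (n = 1.57 to n = 1.0) the reflected ray undergoes no phase shift.
Ray reflecting at the bottom interface goes from n = 1.0 toward n = 1.59: a half-wave phase shift.
Net: one phase inversion between the two reflected rays.
So the condition for destructive reflection is 2 n t = m λ.
λ = 2 n t / m = 4226 / m nm.
m=5: 845 nm (IR); m=6: 704 nm (visible); m=7: 604 nm (visible); m=8: 528 nm (visible); m=9: 470 nm (visible); m=10: 423 nm (visible); m=11: 384 nm (visible); m=12: 352 nm (UV).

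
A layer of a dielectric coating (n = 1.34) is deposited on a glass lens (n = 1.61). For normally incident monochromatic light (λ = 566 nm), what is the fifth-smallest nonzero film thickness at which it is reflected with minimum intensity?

At the upper boundary (n = 1.0 to n = 1.34) the reflected ray undergoes a half-wave phase shift.
Ray reflecting at the bottom interface goes from n = 1.34 toward n = 1.61: a half-wave phase shift.
Zero or two π shifts → no net half-wave offset.
For minimum reflection here: 2 n t = (m + ½) λ.
The fifth-smallest nonzero thickness corresponds to m = 4: t = (m + ½) λ / (2 n) = 4.50 × 566 / (2 × 1.34) = 950 nm.

950 nm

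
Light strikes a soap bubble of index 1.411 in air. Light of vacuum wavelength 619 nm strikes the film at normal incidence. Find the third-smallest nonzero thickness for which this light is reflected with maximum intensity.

548 nm

Ray reflecting at the top interface goes from n = 1.0 toward n = 1.411: a half-wave phase shift.
At the lower boundary (n = 1.411 to n = 1.0) the reflected ray undergoes no phase shift.
The two reflections differ by half a wavelength.
So the condition for constructive reflection is 2 n t = (m + ½) λ.
The third-smallest nonzero thickness corresponds to m = 2: t = (m + ½) λ / (2 n) = 2.50 × 619 / (2 × 1.411) = 548 nm.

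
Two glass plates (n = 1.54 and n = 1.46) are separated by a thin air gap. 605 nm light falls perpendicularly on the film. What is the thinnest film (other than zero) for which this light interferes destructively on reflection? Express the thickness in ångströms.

3025 Å

Top surface (1.54 → 1.0): reflection off a lower-index medium gives no phase shift.
At the lower boundary (n = 1.0 to n = 1.46) the reflected ray undergoes a half-wave phase shift.
Net: one phase inversion between the two reflected rays.
With one net inversion, destructive interference in reflection requires 2 n t = m λ.
Minimum nonzero at m = 1: t = λ / (2 n) = 605 / (2 × 1.0) = 303 nm.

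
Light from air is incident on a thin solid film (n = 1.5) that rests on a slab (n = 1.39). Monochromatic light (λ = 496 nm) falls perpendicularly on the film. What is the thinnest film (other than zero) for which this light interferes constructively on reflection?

82.7 nm

Ray reflecting at the top interface goes from n = 1.0 toward n = 1.5: a half-wave phase shift.
Ray reflecting at the bottom interface goes from n = 1.5 toward n = 1.39: no phase shift.
Net: one phase inversion between the two reflected rays.
For bright reflection here: 2 n t = (m + ½) λ.
Minimum at m = 0: t = λ / (4 n) = 496 / (4 × 1.5) = 82.7 nm.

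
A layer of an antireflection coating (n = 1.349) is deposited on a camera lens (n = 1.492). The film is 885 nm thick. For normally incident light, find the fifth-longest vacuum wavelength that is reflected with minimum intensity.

Top surface (1.0 → 1.349): reflection off a higher-index medium gives a half-wave phase shift.
Bottom surface (1.349 → 1.492): reflection off a higher-index medium gives a half-wave phase shift.
Zero or two π shifts → no net half-wave offset.
So the condition for destructive reflection is 2 n t = (m + ½) λ.
λ = 2 n t / (m + ½). The fifth-longest wavelength is m = 4: λ = 2 × 1.349 × 885 / 4.50 = 531 nm.

531 nm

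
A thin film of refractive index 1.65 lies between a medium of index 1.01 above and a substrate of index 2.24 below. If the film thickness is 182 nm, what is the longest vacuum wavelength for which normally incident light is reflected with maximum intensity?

Ray reflecting at the top interface goes from n = 1.01 toward n = 1.65: a half-wave phase shift.
At the lower boundary (n = 1.65 to n = 2.24) the reflected ray undergoes a half-wave phase shift.
Zero or two π shifts → no net half-wave offset.
For maximum reflection here: 2 n t = m λ.
λ = 2 n t / m. The longest wavelength is m = 1: λ = 2 × 1.65 × 182 / 1.00 = 601 nm.

601 nm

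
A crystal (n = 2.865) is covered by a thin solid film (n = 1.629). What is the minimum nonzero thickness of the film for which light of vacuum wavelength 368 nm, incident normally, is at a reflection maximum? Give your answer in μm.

Ray reflecting at the top interface goes from n = 1.0 toward n = 1.629: a half-wave phase shift.
Bottom surface (1.629 → 2.865): reflection off a higher-index medium gives a half-wave phase shift.
Net: no relative phase inversion (both shifts match).
For bright reflection here: 2 n t = m λ.
Minimum nonzero at m = 1: t = λ / (2 n) = 368 / (2 × 1.629) = 113 nm.

0.113 μm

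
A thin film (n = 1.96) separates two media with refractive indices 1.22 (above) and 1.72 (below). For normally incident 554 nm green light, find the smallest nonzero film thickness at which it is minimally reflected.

Ray reflecting at the top interface goes from n = 1.22 toward n = 1.96: a half-wave phase shift.
Bottom surface (1.96 → 1.72): reflection off a lower-index medium gives no phase shift.
Net: one phase inversion between the two reflected rays.
So the condition for destructive reflection is 2 n t = m λ.
Minimum nonzero at m = 1: t = λ / (2 n) = 554 / (2 × 1.96) = 141 nm.

141 nm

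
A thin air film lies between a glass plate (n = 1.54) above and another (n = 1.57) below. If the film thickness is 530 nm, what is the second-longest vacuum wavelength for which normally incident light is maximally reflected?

707 nm

At the upper boundary (n = 1.54 to n = 1.0) the reflected ray undergoes no phase shift.
Ray reflecting at the bottom interface goes from n = 1.0 toward n = 1.57: a half-wave phase shift.
Exactly one π shift → a net half-wave offset.
With one net inversion, constructive interference in reflection requires 2 n t = (m + ½) λ.
λ = 2 n t / (m + ½). The second-longest wavelength is m = 1: λ = 2 × 1.0 × 530 / 1.50 = 707 nm.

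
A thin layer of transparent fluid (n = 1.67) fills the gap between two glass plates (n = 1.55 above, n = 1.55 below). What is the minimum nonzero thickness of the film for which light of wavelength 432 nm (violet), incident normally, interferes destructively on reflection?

Ray reflecting at the top interface goes from n = 1.55 toward n = 1.67: a half-wave phase shift.
Ray reflecting at the bottom interface goes from n = 1.67 toward n = 1.55: no phase shift.
Net: one phase inversion between the two reflected rays.
For weak reflection here: 2 n t = m λ.
Minimum nonzero at m = 1: t = λ / (2 n) = 432 / (2 × 1.67) = 129 nm.

129 nm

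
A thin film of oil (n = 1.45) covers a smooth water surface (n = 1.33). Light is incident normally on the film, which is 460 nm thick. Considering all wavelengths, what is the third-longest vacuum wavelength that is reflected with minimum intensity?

Ray reflecting at the top interface goes from n = 1.0 toward n = 1.45: a half-wave phase shift.
Ray reflecting at the bottom interface goes from n = 1.45 toward n = 1.33: no phase shift.
Exactly one π shift → a net half-wave offset.
So the condition for destructive reflection is 2 n t = m λ.
λ = 2 n t / m. The third-longest wavelength is m = 3: λ = 2 × 1.45 × 460 / 3.00 = 445 nm.

445 nm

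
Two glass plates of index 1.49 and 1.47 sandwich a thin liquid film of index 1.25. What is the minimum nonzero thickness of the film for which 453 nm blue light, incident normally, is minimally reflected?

181 nm

Top surface (1.49 → 1.25): reflection off a lower-index medium gives no phase shift.
Ray reflecting at the bottom interface goes from n = 1.25 toward n = 1.47: a half-wave phase shift.
Net: one phase inversion between the two reflected rays.
So the condition for destructive reflection is 2 n t = m λ.
Minimum nonzero at m = 1: t = λ / (2 n) = 453 / (2 × 1.25) = 181 nm.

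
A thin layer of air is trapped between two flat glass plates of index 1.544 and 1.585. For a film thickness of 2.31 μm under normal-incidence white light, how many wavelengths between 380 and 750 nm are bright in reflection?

At the upper boundary (n = 1.544 to n = 1.0) the reflected ray undergoes no phase shift.
Bottom surface (1.0 → 1.585): reflection off a higher-index medium gives a half-wave phase shift.
Exactly one π shift → a net half-wave offset.
With one net inversion, constructive interference in reflection requires 2 n t = (m + ½) λ.
λ = 2 n t / (m + ½) = 4620 / (m + ½) nm.
m=5: 840 nm (IR); m=6: 711 nm (visible); m=7: 616 nm (visible); m=8: 544 nm (visible); m=9: 486 nm (visible); m=10: 440 nm (visible); m=11: 402 nm (visible); m=12: 370 nm (UV).

6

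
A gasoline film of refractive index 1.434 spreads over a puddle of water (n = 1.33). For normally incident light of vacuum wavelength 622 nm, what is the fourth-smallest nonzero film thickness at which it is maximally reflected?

759 nm

At the upper boundary (n = 1.0 to n = 1.434) the reflected ray undergoes a half-wave phase shift.
At the lower boundary (n = 1.434 to n = 1.33) the reflected ray undergoes no phase shift.
The two reflections differ by half a wavelength.
For strong reflection here: 2 n t = (m + ½) λ.
The fourth-smallest nonzero thickness corresponds to m = 3: t = (m + ½) λ / (2 n) = 3.50 × 622 / (2 × 1.434) = 759 nm.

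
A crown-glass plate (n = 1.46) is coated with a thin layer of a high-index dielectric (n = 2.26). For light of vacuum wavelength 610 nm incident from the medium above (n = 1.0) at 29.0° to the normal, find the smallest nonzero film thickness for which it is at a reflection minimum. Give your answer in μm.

Ray reflecting at the top interface goes from n = 1.0 toward n = 2.26: a half-wave phase shift.
Ray reflecting at the bottom interface goes from n = 2.26 toward n = 1.46: no phase shift.
The two reflections differ by half a wavelength.
With one net inversion, destructive interference in reflection requires 2 n t cos θ_r = m λ.
Snell's law: 1.0 sin 29.0° = 2.26 sin θ_r → sin θ_r = 0.215, cos θ_r = 0.977.
Minimum nonzero at m = 1: t = λ / (2 n cos θ_r) = 610 / (2 × 2.26 × 0.977) = 138 nm.

0.138 μm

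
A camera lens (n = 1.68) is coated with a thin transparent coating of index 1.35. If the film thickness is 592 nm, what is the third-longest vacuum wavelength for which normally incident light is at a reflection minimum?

639 nm

At the upper boundary (n = 1.0 to n = 1.35) the reflected ray undergoes a half-wave phase shift.
At the lower boundary (n = 1.35 to n = 1.68) the reflected ray undergoes a half-wave phase shift.
The two reflections carry the same phase change, so no net offset.
With no net inversion, destructive interference in reflection requires 2 n t = (m + ½) λ.
λ = 2 n t / (m + ½). The third-longest wavelength is m = 2: λ = 2 × 1.35 × 592 / 2.50 = 639 nm.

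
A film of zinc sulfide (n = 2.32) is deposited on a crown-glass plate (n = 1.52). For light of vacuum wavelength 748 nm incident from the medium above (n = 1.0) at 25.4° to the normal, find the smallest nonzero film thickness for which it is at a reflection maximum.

Ray reflecting at the top interface goes from n = 1.0 toward n = 2.32: a half-wave phase shift.
Ray reflecting at the bottom interface goes from n = 2.32 toward n = 1.52: no phase shift.
Exactly one π shift → a net half-wave offset.
For maximum reflection here: 2 n t cos θ_r = (m + ½) λ.
Snell's law: 1.0 sin 25.4° = 2.32 sin θ_r → sin θ_r = 0.185, cos θ_r = 0.983.
Minimum at m = 0: t = λ / (4 n cos θ_r) = 748 / (4 × 2.32 × 0.983) = 82.0 nm.

82.0 nm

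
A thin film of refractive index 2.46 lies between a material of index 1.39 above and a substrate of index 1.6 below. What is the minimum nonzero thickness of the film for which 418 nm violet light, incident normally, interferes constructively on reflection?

42.5 nm

At the upper boundary (n = 1.39 to n = 2.46) the reflected ray undergoes a half-wave phase shift.
Ray reflecting at the bottom interface goes from n = 2.46 toward n = 1.6: no phase shift.
Exactly one π shift → a net half-wave offset.
For maximum reflection here: 2 n t = (m + ½) λ.
Minimum at m = 0: t = λ / (4 n) = 418 / (4 × 2.46) = 42.5 nm.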